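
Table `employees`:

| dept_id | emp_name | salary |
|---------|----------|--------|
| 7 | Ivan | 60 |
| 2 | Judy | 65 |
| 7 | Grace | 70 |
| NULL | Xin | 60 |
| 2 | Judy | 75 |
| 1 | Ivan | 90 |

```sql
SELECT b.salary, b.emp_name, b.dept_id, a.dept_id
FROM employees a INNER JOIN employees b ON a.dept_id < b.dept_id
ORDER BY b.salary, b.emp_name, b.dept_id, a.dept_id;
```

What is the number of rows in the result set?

8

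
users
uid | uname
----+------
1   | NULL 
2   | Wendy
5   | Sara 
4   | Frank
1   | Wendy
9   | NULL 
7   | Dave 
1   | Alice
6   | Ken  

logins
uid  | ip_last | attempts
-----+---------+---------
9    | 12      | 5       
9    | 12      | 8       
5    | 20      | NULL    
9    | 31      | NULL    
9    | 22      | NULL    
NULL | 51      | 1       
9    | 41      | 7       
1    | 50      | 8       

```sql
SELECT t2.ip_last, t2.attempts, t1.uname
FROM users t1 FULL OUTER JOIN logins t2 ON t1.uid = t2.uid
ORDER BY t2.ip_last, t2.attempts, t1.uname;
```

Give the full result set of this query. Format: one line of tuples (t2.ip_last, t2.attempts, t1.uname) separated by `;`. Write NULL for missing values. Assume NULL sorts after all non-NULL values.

(12, 5, NULL); (12, 8, NULL); (20, NULL, Sara); (22, NULL, NULL); (31, NULL, NULL); (41, 7, NULL); (50, 8, Alice); (50, 8, Wendy); (50, 8, NULL); (51, 1, NULL); (NULL, NULL, Dave); (NULL, NULL, Frank); (NULL, NULL, Ken); (NULL, NULL, Wendy)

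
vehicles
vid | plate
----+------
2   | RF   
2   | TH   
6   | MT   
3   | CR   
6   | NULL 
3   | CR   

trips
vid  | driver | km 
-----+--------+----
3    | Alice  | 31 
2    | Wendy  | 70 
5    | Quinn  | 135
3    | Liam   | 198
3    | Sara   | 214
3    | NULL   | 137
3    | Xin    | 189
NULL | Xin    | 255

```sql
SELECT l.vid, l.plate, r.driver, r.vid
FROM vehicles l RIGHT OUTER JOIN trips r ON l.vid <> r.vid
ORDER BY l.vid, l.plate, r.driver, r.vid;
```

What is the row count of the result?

RIGHT JOIN keeps every row from `trips`; unmatched rows get NULL for `vehicles`'s columns.
Matching on l.vid <> r.vid. A NULL in a compared column never satisfies the condition.
- vid=2: 6 matching r row(s), so 6 row(s) emitted.
- vid=2: 6 matching r row(s), so 6 row(s) emitted.
- vid=6: 7 matching r row(s), so 7 row(s) emitted.
- vid=3: 2 matching r row(s), so 2 row(s) emitted.
- vid=6: 7 matching r row(s), so 7 row(s) emitted.
- vid=3: 2 matching r row(s), so 2 row(s) emitted.
- plus 1 unmatched r row(s), each kept with NULL l columns.
Total: 30 matched + 1 padded = 31 rows.

31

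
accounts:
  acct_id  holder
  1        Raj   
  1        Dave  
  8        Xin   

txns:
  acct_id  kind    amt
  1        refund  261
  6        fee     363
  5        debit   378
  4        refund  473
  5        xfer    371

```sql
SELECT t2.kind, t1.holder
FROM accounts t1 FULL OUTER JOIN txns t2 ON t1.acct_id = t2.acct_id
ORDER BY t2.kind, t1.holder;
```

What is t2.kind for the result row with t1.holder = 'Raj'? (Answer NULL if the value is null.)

FULL OUTER JOIN keeps every row from both sides; unmatched rows get NULL for the other side's columns.
Matching on t1.acct_id = t2.acct_id.
- t1 row (acct_id=1): matches 1 t2 row(s) → 1 output row(s).
- t1 row (acct_id=1): matches 1 t2 row(s) → 1 output row(s).
- t1 row (acct_id=8): no match → kept, t2 columns NULL.
- 4 row(s) from t2 found no t1 partner → padded with NULL.

refund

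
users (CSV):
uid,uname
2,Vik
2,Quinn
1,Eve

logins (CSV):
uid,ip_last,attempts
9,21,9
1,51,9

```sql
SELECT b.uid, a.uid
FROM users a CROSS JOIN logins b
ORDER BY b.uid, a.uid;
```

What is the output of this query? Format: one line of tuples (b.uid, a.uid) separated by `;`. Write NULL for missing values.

CROSS JOIN pairs every row of `users` with every row of `logins`: 3 × 2 = 6 rows.
After projecting and ordering:
b.uid | a.uid
1 | 1
1 | 2
1 | 2
9 | 1
9 | 2
9 | 2

(1, 1); (1, 2); (1, 2); (9, 1); (9, 2); (9, 2)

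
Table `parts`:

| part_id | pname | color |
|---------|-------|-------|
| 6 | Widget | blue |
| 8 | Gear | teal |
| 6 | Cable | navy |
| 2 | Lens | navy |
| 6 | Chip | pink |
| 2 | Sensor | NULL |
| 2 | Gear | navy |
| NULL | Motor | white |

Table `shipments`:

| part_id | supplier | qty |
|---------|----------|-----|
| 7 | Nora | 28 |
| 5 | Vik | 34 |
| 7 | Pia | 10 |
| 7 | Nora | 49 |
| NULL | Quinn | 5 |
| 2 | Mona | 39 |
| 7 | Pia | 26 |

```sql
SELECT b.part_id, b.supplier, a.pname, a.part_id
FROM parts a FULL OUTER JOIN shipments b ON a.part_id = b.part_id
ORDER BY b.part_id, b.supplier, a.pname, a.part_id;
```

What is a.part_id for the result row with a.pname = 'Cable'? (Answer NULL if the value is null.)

6

FULL OUTER JOIN keeps every row from both sides; unmatched rows get NULL for the other side's columns.
Matching on a.part_id = b.part_id. A NULL in a compared column never satisfies the condition.
- a row (part_id=6): no match → kept, b columns NULL.
- a row (part_id=8): no match → kept, b columns NULL.
- a row (part_id=6): no match → kept, b columns NULL.
- a row (part_id=2): matches 1 b row(s) → 1 output row(s).
- a row (part_id=6): no match → kept, b columns NULL.
- a row (part_id=2): matches 1 b row(s) → 1 output row(s).
- a row (part_id=2): matches 1 b row(s) → 1 output row(s).
- a row (part_id=NULL): no match → kept, b columns NULL.
- 6 row(s) from b found no a partner → padded with NULL.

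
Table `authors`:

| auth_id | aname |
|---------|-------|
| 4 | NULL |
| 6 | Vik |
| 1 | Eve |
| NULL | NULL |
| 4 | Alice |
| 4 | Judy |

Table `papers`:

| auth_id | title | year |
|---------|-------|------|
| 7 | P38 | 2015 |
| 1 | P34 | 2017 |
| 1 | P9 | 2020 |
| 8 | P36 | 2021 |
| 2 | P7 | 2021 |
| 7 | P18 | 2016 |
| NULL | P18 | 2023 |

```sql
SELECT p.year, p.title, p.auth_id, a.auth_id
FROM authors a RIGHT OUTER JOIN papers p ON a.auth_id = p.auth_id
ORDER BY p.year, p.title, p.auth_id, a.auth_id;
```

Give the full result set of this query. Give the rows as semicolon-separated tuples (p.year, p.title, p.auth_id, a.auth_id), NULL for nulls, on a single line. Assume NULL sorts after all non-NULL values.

(2015, P38, 7, NULL); (2016, P18, 7, NULL); (2017, P34, 1, 1); (2020, P9, 1, 1); (2021, P36, 8, NULL); (2021, P7, 2, NULL); (2023, P18, NULL, NULL)

RIGHT JOIN keeps every row from `papers`; unmatched rows get NULL for `authors`'s columns.
Matching on a.auth_id = p.auth_id. A NULL in a compared column never satisfies the condition.
- a row (auth_id=4): no match.
- a row (auth_id=6): no match.
- a row (auth_id=1): matches 2 p row(s) → 2 output row(s).
- a row (auth_id=NULL): no match.
- a row (auth_id=4): no match.
- a row (auth_id=4): no match.
- plus 5 unmatched p row(s), each kept with NULL a columns.
After projecting and ordering:
p.year | p.title | p.auth_id | a.auth_id
2015 | P38 | 7 | NULL
2016 | P18 | 7 | NULL
2017 | P34 | 1 | 1
2020 | P9 | 1 | 1
2021 | P36 | 8 | NULL
2021 | P7 | 2 | NULL
2023 | P18 | NULL | NULL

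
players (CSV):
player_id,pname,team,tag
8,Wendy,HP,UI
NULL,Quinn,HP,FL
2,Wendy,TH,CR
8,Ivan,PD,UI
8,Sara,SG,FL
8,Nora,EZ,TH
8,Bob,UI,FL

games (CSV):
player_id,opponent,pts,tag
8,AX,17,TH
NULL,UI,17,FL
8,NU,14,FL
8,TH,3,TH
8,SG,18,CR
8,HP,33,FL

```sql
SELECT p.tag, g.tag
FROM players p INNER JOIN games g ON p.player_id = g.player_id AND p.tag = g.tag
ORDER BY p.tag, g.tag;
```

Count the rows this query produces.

6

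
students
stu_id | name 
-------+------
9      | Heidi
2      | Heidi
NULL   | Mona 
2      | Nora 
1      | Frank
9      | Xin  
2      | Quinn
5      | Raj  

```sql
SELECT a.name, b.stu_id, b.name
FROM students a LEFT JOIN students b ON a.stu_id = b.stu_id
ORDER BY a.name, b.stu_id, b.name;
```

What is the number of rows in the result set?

16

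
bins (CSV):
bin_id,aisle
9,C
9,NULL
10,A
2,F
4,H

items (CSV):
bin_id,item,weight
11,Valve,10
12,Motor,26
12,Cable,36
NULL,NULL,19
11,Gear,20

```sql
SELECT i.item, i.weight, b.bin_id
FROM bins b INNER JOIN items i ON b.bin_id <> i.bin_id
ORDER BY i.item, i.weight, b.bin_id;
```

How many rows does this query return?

20

INNER JOIN keeps only pairs where the ON condition holds.
Matching on b.bin_id <> i.bin_id. A NULL in a compared column never satisfies the condition.
Matched pairs: 20.
Total: 20 rows.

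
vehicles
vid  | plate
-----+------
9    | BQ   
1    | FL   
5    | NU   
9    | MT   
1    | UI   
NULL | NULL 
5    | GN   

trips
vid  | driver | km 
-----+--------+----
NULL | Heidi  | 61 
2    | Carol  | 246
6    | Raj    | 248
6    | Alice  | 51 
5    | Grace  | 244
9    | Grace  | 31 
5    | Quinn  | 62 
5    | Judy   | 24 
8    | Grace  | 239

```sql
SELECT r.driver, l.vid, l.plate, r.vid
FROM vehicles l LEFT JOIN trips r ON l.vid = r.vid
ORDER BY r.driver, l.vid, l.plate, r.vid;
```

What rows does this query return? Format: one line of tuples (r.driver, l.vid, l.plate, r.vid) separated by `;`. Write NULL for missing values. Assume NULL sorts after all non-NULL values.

(Grace, 5, GN, 5); (Grace, 5, NU, 5); (Grace, 9, BQ, 9); (Grace, 9, MT, 9); (Judy, 5, GN, 5); (Judy, 5, NU, 5); (Quinn, 5, GN, 5); (Quinn, 5, NU, 5); (NULL, 1, FL, NULL); (NULL, 1, UI, NULL); (NULL, NULL, NULL, NULL)

LEFT JOIN keeps every row from `vehicles`; unmatched rows get NULL for `trips`'s columns.
Matching on l.vid = r.vid. A NULL in a compared column never satisfies the condition.
- l (vid=9) pairs with 1 row(s) of r.
- l (vid=1) has no partner → padded with NULL.
- l (vid=5) pairs with 3 row(s) of r.
- l (vid=9) pairs with 1 row(s) of r.
- l (vid=1) has no partner → padded with NULL.
- l (vid=NULL) has no partner → padded with NULL.
- l (vid=5) pairs with 3 row(s) of r.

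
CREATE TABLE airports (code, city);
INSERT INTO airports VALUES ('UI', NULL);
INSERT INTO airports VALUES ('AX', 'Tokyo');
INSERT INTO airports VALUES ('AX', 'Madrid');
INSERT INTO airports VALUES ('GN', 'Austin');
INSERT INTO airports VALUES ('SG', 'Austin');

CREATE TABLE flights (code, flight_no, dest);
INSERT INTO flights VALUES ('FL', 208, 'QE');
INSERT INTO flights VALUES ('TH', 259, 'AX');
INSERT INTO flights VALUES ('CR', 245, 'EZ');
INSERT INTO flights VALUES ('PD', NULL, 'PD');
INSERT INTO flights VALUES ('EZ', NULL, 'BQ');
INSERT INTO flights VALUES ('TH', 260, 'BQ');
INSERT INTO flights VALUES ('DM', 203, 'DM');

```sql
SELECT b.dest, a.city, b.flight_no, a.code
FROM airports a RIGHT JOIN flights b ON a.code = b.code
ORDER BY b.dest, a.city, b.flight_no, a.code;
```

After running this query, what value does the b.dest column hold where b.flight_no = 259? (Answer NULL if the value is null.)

AX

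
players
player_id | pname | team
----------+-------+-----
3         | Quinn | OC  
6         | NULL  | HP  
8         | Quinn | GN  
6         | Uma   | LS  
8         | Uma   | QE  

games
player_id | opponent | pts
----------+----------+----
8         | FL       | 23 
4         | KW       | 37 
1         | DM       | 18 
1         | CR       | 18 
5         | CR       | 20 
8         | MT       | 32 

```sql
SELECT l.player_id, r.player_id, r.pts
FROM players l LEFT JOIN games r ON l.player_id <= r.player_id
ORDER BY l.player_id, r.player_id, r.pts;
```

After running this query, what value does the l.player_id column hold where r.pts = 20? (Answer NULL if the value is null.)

3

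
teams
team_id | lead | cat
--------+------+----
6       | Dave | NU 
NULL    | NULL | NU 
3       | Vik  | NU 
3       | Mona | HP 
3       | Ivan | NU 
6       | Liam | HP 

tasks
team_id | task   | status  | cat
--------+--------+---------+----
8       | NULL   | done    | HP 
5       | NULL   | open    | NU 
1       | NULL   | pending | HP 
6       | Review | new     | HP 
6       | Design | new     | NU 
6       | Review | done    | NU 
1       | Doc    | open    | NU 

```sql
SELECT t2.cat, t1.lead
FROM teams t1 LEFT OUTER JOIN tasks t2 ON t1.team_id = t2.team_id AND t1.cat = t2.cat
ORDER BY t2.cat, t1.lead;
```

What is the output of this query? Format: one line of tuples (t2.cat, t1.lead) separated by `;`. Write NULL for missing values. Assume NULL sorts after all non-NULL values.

(HP, Liam); (NU, Dave); (NU, Dave); (NULL, Ivan); (NULL, Mona); (NULL, Vik); (NULL, NULL)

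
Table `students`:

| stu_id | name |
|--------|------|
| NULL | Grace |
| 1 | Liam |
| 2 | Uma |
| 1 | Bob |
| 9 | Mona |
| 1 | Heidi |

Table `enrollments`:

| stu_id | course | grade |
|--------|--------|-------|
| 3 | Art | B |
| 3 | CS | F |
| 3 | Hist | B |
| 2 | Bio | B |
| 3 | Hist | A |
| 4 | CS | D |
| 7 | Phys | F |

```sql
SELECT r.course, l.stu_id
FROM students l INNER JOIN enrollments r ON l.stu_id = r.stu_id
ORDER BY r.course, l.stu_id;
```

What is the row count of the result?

1

INNER JOIN keeps only pairs where the ON condition holds.
Matching on l.stu_id = r.stu_id. A NULL in a compared column never satisfies the condition.
Matched pairs: 1.
Total: 1 rows.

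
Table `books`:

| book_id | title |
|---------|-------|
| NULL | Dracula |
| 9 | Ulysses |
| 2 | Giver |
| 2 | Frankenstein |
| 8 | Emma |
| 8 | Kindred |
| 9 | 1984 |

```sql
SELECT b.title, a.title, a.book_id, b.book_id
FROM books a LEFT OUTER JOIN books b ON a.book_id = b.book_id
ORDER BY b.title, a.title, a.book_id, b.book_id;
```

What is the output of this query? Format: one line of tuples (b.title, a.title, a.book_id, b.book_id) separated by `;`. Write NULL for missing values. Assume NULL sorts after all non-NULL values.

(1984, 1984, 9, 9); (1984, Ulysses, 9, 9); (Emma, Emma, 8, 8); (Emma, Kindred, 8, 8); (Frankenstein, Frankenstein, 2, 2); (Frankenstein, Giver, 2, 2); (Giver, Frankenstein, 2, 2); (Giver, Giver, 2, 2); (Kindred, Emma, 8, 8); (Kindred, Kindred, 8, 8); (Ulysses, 1984, 9, 9); (Ulysses, Ulysses, 9, 9); (NULL, Dracula, NULL, NULL)

LEFT JOIN keeps every row from `books a`; unmatched rows get NULL for `books b`'s columns.
Matching on a.book_id = b.book_id. A NULL in a compared column never satisfies the condition.
- a[0] book_id=NULL → no match; kept with NULLs on the b side.
- a[1] book_id=9 → 2 match(es) in b → 2 row(s).
- a[2] book_id=2 → 2 match(es) in b → 2 row(s).
- a[3] book_id=2 → 2 match(es) in b → 2 row(s).
- a[4] book_id=8 → 2 match(es) in b → 2 row(s).
- a[5] book_id=8 → 2 match(es) in b → 2 row(s).
- a[6] book_id=9 → 2 match(es) in b → 2 row(s).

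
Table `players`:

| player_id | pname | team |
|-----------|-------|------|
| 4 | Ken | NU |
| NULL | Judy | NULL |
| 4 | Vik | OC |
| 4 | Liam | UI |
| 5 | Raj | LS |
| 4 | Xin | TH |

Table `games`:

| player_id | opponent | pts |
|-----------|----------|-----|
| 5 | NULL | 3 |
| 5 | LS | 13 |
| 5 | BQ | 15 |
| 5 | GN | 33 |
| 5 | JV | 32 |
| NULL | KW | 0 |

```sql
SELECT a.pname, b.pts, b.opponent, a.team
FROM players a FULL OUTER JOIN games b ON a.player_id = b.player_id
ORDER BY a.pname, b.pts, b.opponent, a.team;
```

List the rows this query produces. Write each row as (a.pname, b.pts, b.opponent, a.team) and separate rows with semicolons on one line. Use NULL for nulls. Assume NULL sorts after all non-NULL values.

FULL OUTER JOIN keeps every row from both sides; unmatched rows get NULL for the other side's columns.
Matching on a.player_id = b.player_id. A NULL in a compared column never satisfies the condition.
Matched pairs: 5; unmatched a rows kept: 5; unmatched b rows kept: 1.

(Judy, NULL, NULL, NULL); (Ken, NULL, NULL, NU); (Liam, NULL, NULL, UI); (Raj, 3, NULL, LS); (Raj, 13, LS, LS); (Raj, 15, BQ, LS); (Raj, 32, JV, LS); (Raj, 33, GN, LS); (Vik, NULL, NULL, OC); (Xin, NULL, NULL, TH); (NULL, 0, KW, NULL)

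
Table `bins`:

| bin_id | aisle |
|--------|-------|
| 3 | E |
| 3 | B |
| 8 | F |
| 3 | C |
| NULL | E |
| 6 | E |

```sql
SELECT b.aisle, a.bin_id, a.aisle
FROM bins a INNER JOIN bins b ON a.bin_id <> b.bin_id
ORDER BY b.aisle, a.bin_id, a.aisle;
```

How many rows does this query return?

INNER JOIN keeps only pairs where the ON condition holds.
Matching on a.bin_id <> b.bin_id. A NULL in a compared column never satisfies the condition.
- a (bin_id=3) pairs with 2 row(s) of b.
- a (bin_id=3) pairs with 2 row(s) of b.
- a (bin_id=8) pairs with 4 row(s) of b.
- a (bin_id=3) pairs with 2 row(s) of b.
- a (bin_id=NULL) has no partner → excluded.
- a (bin_id=6) pairs with 4 row(s) of b.
Total: 14 rows.

14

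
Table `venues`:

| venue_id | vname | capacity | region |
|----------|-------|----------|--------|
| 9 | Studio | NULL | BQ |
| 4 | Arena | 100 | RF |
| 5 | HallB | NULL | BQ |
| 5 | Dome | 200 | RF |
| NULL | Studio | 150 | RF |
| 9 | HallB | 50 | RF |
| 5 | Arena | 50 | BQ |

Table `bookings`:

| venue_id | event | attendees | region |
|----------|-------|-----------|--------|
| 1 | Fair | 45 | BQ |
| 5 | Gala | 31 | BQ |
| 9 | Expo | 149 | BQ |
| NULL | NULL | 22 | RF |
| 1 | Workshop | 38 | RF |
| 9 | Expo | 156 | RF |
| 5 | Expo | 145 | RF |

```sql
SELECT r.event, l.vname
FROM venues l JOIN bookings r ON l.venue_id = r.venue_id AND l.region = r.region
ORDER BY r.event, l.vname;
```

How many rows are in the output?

INNER JOIN keeps only pairs where the ON condition holds.
Matching on l.venue_id = r.venue_id AND l.region = r.region. A NULL in a compared column never satisfies the condition.
Matched pairs: 5.
Total: 5 rows.

5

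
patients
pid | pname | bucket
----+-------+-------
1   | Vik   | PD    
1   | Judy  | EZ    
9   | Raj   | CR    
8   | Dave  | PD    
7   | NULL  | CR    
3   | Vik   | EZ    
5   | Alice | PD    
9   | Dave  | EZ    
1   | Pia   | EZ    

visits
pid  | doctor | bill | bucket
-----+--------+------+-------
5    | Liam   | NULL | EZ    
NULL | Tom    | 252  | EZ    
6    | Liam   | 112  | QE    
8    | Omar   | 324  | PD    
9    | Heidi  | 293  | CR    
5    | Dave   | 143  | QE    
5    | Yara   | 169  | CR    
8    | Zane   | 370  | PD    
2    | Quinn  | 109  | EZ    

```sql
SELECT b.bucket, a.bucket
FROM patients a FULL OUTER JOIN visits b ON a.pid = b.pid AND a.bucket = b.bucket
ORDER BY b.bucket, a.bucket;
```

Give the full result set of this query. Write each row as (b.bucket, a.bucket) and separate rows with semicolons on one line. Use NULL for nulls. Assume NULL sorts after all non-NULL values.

FULL OUTER JOIN keeps every row from both sides; unmatched rows get NULL for the other side's columns.
Matching on a.pid = b.pid AND a.bucket = b.bucket. A NULL in a compared column never satisfies the condition.
- pid=1, bucket=PD: no b row matches, row kept with b columns NULL.
- pid=1, bucket=EZ: no b row matches, row kept with b columns NULL.
- pid=9, bucket=CR: 1 matching b row(s), so 1 row(s) emitted.
- pid=8, bucket=PD: 2 matching b row(s), so 2 row(s) emitted.
- pid=7, bucket=CR: no b row matches, row kept with b columns NULL.
- pid=3, bucket=EZ: no b row matches, row kept with b columns NULL.
- pid=5, bucket=PD: no b row matches, row kept with b columns NULL.
- pid=9, bucket=EZ: no b row matches, row kept with b columns NULL.
- pid=1, bucket=EZ: no b row matches, row kept with b columns NULL.
- 6 b row(s) had no a match → kept, a columns NULL.

(CR, CR); (CR, NULL); (EZ, NULL); (EZ, NULL); (EZ, NULL); (PD, PD); (PD, PD); (QE, NULL); (QE, NULL); (NULL, CR); (NULL, EZ); (NULL, EZ); (NULL, EZ); (NULL, EZ); (NULL, PD); (NULL, PD)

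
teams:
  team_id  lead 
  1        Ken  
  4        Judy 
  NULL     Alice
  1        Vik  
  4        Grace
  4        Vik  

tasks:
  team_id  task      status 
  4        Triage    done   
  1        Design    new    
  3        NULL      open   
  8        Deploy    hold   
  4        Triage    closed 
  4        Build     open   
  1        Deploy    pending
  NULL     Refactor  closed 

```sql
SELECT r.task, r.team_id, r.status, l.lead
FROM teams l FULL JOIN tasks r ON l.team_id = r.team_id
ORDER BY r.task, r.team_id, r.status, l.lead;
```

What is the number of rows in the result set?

FULL OUTER JOIN keeps every row from both sides; unmatched rows get NULL for the other side's columns.
Matching on l.team_id = r.team_id. A NULL in a compared column never satisfies the condition.
- l row (team_id=1): matches 2 r row(s) → 2 output row(s).
- l row (team_id=4): matches 3 r row(s) → 3 output row(s).
- l row (team_id=NULL): no match → kept, r columns NULL.
- l row (team_id=1): matches 2 r row(s) → 2 output row(s).
- l row (team_id=4): matches 3 r row(s) → 3 output row(s).
- l row (team_id=4): matches 3 r row(s) → 3 output row(s).
- 3 r row(s) had no l match → kept, l columns NULL.
Total: 13 matched + 4 padded = 17 rows.

17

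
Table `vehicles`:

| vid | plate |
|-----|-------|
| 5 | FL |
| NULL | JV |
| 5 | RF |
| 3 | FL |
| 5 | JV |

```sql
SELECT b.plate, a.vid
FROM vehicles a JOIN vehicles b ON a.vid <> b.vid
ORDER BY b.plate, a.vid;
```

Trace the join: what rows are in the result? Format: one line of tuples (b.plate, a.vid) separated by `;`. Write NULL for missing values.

(FL, 3); (FL, 5); (FL, 5); (FL, 5); (JV, 3); (RF, 3)

INNER JOIN keeps only pairs where the ON condition holds.
Matching on a.vid <> b.vid. A NULL in a compared column never satisfies the condition.
Matched pairs: 6.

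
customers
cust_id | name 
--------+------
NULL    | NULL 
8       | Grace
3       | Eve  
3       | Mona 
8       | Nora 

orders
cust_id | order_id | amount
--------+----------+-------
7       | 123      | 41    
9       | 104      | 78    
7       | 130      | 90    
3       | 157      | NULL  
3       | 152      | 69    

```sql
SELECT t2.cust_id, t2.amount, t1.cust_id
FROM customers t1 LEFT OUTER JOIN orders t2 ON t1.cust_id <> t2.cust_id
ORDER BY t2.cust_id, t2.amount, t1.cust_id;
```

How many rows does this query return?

LEFT JOIN keeps every row from `customers`; unmatched rows get NULL for `orders`'s columns.
Matching on t1.cust_id <> t2.cust_id. A NULL in a compared column never satisfies the condition.
Matched pairs: 16; unmatched t1 rows kept: 1.
Total: 16 matched + 1 padded = 17 rows.

17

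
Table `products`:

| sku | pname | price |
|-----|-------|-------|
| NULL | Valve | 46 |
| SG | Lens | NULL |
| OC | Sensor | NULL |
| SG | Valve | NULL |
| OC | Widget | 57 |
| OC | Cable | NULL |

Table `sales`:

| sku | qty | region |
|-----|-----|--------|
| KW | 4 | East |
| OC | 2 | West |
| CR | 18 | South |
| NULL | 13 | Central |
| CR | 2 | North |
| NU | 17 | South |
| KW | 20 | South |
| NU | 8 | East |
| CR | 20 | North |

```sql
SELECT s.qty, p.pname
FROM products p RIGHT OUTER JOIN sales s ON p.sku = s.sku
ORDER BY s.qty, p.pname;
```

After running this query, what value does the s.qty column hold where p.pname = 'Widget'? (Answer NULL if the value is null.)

RIGHT JOIN keeps every row from `sales`; unmatched rows get NULL for `products`'s columns.
Matching on p.sku = s.sku. A NULL in a compared column never satisfies the condition.
- sku=NULL: no matching s row.
- sku=SG: no matching s row.
- sku=OC: 1 matching s row(s), so 1 row(s) emitted.
- sku=SG: no matching s row.
- sku=OC: 1 matching s row(s), so 1 row(s) emitted.
- sku=OC: 1 matching s row(s), so 1 row(s) emitted.
- 8 s row(s) had no p match → kept, p columns NULL.

2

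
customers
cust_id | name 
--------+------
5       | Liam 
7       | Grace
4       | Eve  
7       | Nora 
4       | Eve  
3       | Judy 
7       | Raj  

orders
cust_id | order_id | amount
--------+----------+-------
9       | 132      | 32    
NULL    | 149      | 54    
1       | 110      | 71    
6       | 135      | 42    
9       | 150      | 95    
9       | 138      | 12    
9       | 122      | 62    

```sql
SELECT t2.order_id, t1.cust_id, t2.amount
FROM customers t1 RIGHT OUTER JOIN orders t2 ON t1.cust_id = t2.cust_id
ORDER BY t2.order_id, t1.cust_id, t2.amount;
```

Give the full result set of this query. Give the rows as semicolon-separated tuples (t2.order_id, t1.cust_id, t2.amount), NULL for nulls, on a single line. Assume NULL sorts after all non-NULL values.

(110, NULL, 71); (122, NULL, 62); (132, NULL, 32); (135, NULL, 42); (138, NULL, 12); (149, NULL, 54); (150, NULL, 95)

RIGHT JOIN keeps every row from `orders`; unmatched rows get NULL for `customers`'s columns.
Matching on t1.cust_id = t2.cust_id. A NULL in a compared column never satisfies the condition.
- t1 row (cust_id=5): no match.
- t1 row (cust_id=7): no match.
- t1 row (cust_id=4): no match.
- t1 row (cust_id=7): no match.
- t1 row (cust_id=4): no match.
- t1 row (cust_id=3): no match.
- t1 row (cust_id=7): no match.
- 7 row(s) from t2 found no t1 partner → padded with NULL.
After projecting and ordering:
t2.order_id | t1.cust_id | t2.amount
110 | NULL | 71
122 | NULL | 62
132 | NULL | 32
135 | NULL | 42
138 | NULL | 12
149 | NULL | 54
150 | NULL | 95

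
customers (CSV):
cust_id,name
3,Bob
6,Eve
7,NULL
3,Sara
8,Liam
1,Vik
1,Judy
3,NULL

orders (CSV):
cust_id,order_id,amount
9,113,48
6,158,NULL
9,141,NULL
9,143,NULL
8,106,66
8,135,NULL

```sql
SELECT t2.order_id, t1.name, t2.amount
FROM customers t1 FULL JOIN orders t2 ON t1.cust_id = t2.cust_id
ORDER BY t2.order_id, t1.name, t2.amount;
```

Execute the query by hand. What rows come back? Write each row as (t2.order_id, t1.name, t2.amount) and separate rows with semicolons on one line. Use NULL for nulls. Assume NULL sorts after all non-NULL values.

FULL OUTER JOIN keeps every row from both sides; unmatched rows get NULL for the other side's columns.
Matching on t1.cust_id = t2.cust_id.
- t1 (cust_id=3) has no partner → padded with NULL.
- t1 (cust_id=6) pairs with 1 row(s) of t2.
- t1 (cust_id=7) has no partner → padded with NULL.
- t1 (cust_id=3) has no partner → padded with NULL.
- t1 (cust_id=8) pairs with 2 row(s) of t2.
- t1 (cust_id=1) has no partner → padded with NULL.
- t1 (cust_id=1) has no partner → padded with NULL.
- t1 (cust_id=3) has no partner → padded with NULL.
- 3 t2 row(s) had no t1 match → kept, t1 columns NULL.

(106, Liam, 66); (113, NULL, 48); (135, Liam, NULL); (141, NULL, NULL); (143, NULL, NULL); (158, Eve, NULL); (NULL, Bob, NULL); (NULL, Judy, NULL); (NULL, Sara, NULL); (NULL, Vik, NULL); (NULL, NULL, NULL); (NULL, NULL, NULL)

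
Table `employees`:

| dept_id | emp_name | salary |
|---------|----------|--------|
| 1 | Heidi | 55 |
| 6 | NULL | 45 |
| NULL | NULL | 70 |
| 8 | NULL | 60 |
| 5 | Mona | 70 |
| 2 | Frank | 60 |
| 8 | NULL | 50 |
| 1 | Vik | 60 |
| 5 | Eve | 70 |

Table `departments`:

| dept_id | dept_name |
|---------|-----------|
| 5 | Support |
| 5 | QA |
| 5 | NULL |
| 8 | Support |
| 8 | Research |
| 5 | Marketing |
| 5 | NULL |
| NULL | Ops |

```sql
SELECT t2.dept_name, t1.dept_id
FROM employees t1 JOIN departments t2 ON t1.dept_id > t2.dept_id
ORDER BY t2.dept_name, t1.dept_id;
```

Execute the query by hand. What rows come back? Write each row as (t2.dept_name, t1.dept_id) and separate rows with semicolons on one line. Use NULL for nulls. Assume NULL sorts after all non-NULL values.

(Marketing, 6); (Marketing, 8); (Marketing, 8); (QA, 6); (QA, 8); (QA, 8); (Support, 6); (Support, 8); (Support, 8); (NULL, 6); (NULL, 6); (NULL, 8); (NULL, 8); (NULL, 8); (NULL, 8)

INNER JOIN keeps only pairs where the ON condition holds.
Matching on t1.dept_id > t2.dept_id. A NULL in a compared column never satisfies the condition.
- t1 (dept_id=1) has no partner → excluded.
- t1 (dept_id=6) pairs with 5 row(s) of t2.
- t1 (dept_id=NULL) has no partner → excluded.
- t1 (dept_id=8) pairs with 5 row(s) of t2.
- t1 (dept_id=5) has no partner → excluded.
- t1 (dept_id=2) has no partner → excluded.
- t1 (dept_id=8) pairs with 5 row(s) of t2.
- t1 (dept_id=1) has no partner → excluded.
- t1 (dept_id=5) has no partner → excluded.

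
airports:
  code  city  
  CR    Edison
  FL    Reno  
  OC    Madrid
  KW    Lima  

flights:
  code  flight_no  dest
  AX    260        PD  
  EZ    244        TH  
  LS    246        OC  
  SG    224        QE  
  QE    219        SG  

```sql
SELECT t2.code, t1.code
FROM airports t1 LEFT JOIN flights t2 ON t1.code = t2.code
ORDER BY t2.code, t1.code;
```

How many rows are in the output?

LEFT JOIN keeps every row from `airports`; unmatched rows get NULL for `flights`'s columns.
Matching on t1.code = t2.code.
Matched pairs: 0; unmatched t1 rows kept: 4.
Total: 0 matched + 4 padded = 4 rows.

4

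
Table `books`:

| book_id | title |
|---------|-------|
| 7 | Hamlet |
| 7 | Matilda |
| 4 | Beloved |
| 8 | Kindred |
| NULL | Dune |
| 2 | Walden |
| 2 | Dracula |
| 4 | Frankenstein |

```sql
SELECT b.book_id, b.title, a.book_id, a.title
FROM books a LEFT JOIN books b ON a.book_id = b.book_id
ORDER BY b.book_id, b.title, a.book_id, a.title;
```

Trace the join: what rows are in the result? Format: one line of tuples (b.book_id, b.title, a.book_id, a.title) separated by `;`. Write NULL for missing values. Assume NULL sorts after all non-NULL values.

(2, Dracula, 2, Dracula); (2, Dracula, 2, Walden); (2, Walden, 2, Dracula); (2, Walden, 2, Walden); (4, Beloved, 4, Beloved); (4, Beloved, 4, Frankenstein); (4, Frankenstein, 4, Beloved); (4, Frankenstein, 4, Frankenstein); (7, Hamlet, 7, Hamlet); (7, Hamlet, 7, Matilda); (7, Matilda, 7, Hamlet); (7, Matilda, 7, Matilda); (8, Kindred, 8, Kindred); (NULL, NULL, NULL, Dune)

LEFT JOIN keeps every row from `books a`; unmatched rows get NULL for `books b`'s columns.
Matching on a.book_id = b.book_id. A NULL in a compared column never satisfies the condition.
- a (book_id=7) pairs with 2 row(s) of b.
- a (book_id=7) pairs with 2 row(s) of b.
- a (book_id=4) pairs with 2 row(s) of b.
- a (book_id=8) pairs with 1 row(s) of b.
- a (book_id=NULL) has no partner → padded with NULL.
- a (book_id=2) pairs with 2 row(s) of b.
- a (book_id=2) pairs with 2 row(s) of b.
- a (book_id=4) pairs with 2 row(s) of b.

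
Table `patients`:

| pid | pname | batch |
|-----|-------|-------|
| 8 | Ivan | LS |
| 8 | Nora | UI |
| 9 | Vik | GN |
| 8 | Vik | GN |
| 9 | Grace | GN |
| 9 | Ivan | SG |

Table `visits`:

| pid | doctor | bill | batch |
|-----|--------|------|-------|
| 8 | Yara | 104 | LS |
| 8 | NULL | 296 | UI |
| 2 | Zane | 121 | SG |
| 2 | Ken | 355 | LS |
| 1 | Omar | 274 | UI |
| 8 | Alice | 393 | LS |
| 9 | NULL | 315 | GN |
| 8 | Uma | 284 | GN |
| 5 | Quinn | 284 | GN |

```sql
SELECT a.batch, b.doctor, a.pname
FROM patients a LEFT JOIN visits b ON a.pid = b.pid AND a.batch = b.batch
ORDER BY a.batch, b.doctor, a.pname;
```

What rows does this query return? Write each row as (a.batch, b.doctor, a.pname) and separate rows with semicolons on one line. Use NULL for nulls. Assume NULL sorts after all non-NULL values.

(GN, Uma, Vik); (GN, NULL, Grace); (GN, NULL, Vik); (LS, Alice, Ivan); (LS, Yara, Ivan); (SG, NULL, Ivan); (UI, NULL, Nora)

LEFT JOIN keeps every row from `patients`; unmatched rows get NULL for `visits`'s columns.
Matching on a.pid = b.pid AND a.batch = b.batch.
- a row (pid=8, batch=LS): matches 2 b row(s) → 2 output row(s).
- a row (pid=8, batch=UI): matches 1 b row(s) → 1 output row(s).
- a row (pid=9, batch=GN): matches 1 b row(s) → 1 output row(s).
- a row (pid=8, batch=GN): matches 1 b row(s) → 1 output row(s).
- a row (pid=9, batch=GN): matches 1 b row(s) → 1 output row(s).
- a row (pid=9, batch=SG): no match → kept, b columns NULL.
After projecting and ordering:
a.batch | b.doctor | a.pname
GN | Uma | Vik
GN | NULL | Grace
GN | NULL | Vik
LS | Alice | Ivan
LS | Yara | Ivan
SG | NULL | Ivan
UI | NULL | Nora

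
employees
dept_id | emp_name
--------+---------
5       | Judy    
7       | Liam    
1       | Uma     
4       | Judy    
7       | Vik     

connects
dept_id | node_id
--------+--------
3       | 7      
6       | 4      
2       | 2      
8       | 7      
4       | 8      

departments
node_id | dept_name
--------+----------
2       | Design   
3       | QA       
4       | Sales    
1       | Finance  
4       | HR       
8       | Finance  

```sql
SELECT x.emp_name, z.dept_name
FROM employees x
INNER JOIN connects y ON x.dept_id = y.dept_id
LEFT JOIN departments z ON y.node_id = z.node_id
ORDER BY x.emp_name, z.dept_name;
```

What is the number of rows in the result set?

1

Evaluate left to right. First `employees x INNER JOIN connects y` on dept_id: 1 row(s).
Then LEFT JOIN `departments z` on node_id: each of those 1 rows is kept; rows whose y.node_id has no match in z get NULL for z's columns.
Result: 1 row(s).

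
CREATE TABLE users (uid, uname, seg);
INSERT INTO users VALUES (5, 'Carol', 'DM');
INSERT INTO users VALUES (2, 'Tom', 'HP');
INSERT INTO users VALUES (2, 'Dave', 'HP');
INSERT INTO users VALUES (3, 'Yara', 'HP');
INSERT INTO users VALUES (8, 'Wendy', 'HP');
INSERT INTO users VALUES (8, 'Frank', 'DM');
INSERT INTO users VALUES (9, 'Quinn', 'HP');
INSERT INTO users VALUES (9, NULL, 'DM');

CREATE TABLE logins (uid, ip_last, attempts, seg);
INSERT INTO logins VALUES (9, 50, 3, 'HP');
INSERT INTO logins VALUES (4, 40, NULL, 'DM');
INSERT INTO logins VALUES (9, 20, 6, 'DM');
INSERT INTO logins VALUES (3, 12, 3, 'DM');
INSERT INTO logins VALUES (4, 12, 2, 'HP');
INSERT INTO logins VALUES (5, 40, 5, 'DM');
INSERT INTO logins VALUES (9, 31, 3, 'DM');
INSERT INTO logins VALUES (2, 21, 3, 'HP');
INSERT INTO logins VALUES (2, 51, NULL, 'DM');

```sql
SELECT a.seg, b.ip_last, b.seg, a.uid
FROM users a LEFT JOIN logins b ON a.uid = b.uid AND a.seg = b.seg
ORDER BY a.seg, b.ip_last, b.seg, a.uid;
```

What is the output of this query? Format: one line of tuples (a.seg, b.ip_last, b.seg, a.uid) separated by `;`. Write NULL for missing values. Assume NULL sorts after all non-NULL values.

LEFT JOIN keeps every row from `users`; unmatched rows get NULL for `logins`'s columns.
Matching on a.uid = b.uid AND a.seg = b.seg.
Matched pairs: 6; unmatched a rows kept: 3.

(DM, 20, DM, 9); (DM, 31, DM, 9); (DM, 40, DM, 5); (DM, NULL, NULL, 8); (HP, 21, HP, 2); (HP, 21, HP, 2); (HP, 50, HP, 9); (HP, NULL, NULL, 3); (HP, NULL, NULL, 8)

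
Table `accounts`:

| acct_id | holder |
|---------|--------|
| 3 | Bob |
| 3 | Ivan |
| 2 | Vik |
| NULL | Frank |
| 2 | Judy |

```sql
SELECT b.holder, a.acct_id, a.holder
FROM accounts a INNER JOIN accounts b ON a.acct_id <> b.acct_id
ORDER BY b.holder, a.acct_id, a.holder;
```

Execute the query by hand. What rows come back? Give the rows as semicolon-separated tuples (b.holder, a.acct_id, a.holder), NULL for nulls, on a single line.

INNER JOIN keeps only pairs where the ON condition holds.
Matching on a.acct_id <> b.acct_id. A NULL in a compared column never satisfies the condition.
- acct_id=3: 2 matching b row(s), so 2 row(s) emitted.
- acct_id=3: 2 matching b row(s), so 2 row(s) emitted.
- acct_id=2: 2 matching b row(s), so 2 row(s) emitted.
- acct_id=NULL: no matching b row, dropped.
- acct_id=2: 2 matching b row(s), so 2 row(s) emitted.
After projecting and ordering:
b.holder | a.acct_id | a.holder
Bob | 2 | Judy
Bob | 2 | Vik
Ivan | 2 | Judy
Ivan | 2 | Vik
Judy | 3 | Bob
Judy | 3 | Ivan
Vik | 3 | Bob
Vik | 3 | Ivan

(Bob, 2, Judy); (Bob, 2, Vik); (Ivan, 2, Judy); (Ivan, 2, Vik); (Judy, 3, Bob); (Judy, 3, Ivan); (Vik, 3, Bob); (Vik, 3, Ivan)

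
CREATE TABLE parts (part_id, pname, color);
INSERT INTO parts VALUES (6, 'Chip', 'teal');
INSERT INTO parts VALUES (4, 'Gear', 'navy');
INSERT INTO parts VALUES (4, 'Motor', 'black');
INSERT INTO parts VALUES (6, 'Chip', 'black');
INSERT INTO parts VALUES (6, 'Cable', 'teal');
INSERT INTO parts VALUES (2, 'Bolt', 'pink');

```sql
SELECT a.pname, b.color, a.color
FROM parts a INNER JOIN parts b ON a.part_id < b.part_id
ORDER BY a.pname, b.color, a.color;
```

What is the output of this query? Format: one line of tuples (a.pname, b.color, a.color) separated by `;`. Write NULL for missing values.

(Bolt, black, pink); (Bolt, black, pink); (Bolt, navy, pink); (Bolt, teal, pink); (Bolt, teal, pink); (Gear, black, navy); (Gear, teal, navy); (Gear, teal, navy); (Motor, black, black); (Motor, teal, black); (Motor, teal, black)

INNER JOIN keeps only pairs where the ON condition holds.
Matching on a.part_id < b.part_id.
- part_id=6: no matching b row, dropped.
- part_id=4: 3 matching b row(s), so 3 row(s) emitted.
- part_id=4: 3 matching b row(s), so 3 row(s) emitted.
- part_id=6: no matching b row, dropped.
- part_id=6: no matching b row, dropped.
- part_id=2: 5 matching b row(s), so 5 row(s) emitted.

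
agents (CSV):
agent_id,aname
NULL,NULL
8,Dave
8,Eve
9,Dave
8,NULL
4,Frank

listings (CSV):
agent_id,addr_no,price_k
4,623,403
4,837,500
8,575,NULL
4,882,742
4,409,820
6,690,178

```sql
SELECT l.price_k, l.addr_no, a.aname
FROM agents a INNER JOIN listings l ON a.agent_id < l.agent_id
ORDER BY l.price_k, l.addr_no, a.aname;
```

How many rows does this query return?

INNER JOIN keeps only pairs where the ON condition holds.
Matching on a.agent_id < l.agent_id. A NULL in a compared column never satisfies the condition.
- agent_id=NULL: no matching l row, dropped.
- agent_id=8: no matching l row, dropped.
- agent_id=8: no matching l row, dropped.
- agent_id=9: no matching l row, dropped.
- agent_id=8: no matching l row, dropped.
- agent_id=4: 2 matching l row(s), so 2 row(s) emitted.
Total: 2 rows.

2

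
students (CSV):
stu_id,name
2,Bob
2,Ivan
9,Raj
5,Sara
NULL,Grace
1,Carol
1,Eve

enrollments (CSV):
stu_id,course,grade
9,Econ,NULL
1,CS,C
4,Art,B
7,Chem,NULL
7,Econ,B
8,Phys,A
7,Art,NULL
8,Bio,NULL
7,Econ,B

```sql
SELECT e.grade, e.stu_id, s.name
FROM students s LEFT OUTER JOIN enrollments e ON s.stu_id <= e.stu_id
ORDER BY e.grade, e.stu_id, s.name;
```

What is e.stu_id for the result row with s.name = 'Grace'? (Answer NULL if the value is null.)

LEFT JOIN keeps every row from `students`; unmatched rows get NULL for `enrollments`'s columns.
Matching on s.stu_id <= e.stu_id. A NULL in a compared column never satisfies the condition.
Matched pairs: 42; unmatched s rows kept: 1.

NULL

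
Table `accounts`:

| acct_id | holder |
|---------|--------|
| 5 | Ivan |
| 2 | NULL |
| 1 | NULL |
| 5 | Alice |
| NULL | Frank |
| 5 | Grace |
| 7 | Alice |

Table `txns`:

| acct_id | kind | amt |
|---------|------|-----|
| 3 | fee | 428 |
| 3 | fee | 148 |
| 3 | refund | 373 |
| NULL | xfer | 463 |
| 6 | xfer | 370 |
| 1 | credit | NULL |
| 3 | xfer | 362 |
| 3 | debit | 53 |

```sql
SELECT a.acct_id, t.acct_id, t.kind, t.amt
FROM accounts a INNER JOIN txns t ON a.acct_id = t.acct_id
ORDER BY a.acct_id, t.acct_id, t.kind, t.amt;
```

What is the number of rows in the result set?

1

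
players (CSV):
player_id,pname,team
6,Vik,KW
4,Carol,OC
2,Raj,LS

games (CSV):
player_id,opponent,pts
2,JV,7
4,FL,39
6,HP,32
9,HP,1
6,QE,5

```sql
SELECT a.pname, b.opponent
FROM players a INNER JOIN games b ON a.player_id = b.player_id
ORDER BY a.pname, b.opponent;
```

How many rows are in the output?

INNER JOIN keeps only pairs where the ON condition holds.
Matching on a.player_id = b.player_id.
- a row (player_id=6): matches 2 b row(s) → 2 output row(s).
- a row (player_id=4): matches 1 b row(s) → 1 output row(s).
- a row (player_id=2): matches 1 b row(s) → 1 output row(s).
Total: 4 rows.

4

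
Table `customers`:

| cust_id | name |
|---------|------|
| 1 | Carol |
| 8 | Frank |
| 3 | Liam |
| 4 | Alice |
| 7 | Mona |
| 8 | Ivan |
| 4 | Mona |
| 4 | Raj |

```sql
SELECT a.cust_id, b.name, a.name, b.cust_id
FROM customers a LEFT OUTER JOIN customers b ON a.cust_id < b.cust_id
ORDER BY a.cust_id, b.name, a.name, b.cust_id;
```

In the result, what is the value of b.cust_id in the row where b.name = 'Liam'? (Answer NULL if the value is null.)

3

LEFT JOIN keeps every row from `customers a`; unmatched rows get NULL for `customers b`'s columns.
Matching on a.cust_id < b.cust_id.
- cust_id=1: 7 matching b row(s), so 7 row(s) emitted.
- cust_id=8: no b row matches, row kept with b columns NULL.
- cust_id=3: 6 matching b row(s), so 6 row(s) emitted.
- cust_id=4: 3 matching b row(s), so 3 row(s) emitted.
- cust_id=7: 2 matching b row(s), so 2 row(s) emitted.
- cust_id=8: no b row matches, row kept with b columns NULL.
- cust_id=4: 3 matching b row(s), so 3 row(s) emitted.
- cust_id=4: 3 matching b row(s), so 3 row(s) emitted.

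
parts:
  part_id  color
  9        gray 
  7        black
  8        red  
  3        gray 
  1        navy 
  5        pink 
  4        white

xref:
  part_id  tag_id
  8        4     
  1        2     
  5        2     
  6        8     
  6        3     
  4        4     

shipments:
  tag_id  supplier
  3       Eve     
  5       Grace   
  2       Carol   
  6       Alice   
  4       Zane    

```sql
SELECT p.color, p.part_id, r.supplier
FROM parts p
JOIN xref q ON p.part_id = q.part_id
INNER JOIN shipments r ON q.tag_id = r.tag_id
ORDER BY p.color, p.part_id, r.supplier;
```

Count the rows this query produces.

Step 1 — p INNER JOIN q on part_id → 4 row(s).
Then INNER JOIN `shipments r` on tag_id: keep only rows whose q.tag_id appears in r.
Result: 4 row(s).

4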